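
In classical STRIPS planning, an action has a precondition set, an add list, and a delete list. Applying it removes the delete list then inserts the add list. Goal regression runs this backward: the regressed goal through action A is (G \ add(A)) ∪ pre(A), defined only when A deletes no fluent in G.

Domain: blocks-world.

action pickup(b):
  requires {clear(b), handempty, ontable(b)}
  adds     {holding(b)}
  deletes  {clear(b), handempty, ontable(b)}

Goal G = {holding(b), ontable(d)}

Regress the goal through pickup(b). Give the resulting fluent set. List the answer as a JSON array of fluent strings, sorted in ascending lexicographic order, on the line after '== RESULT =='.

Compute (G \ add) ∪ pre:
  G ∩ del = {}  (empty — regression defined)
  G \ add = {holding(b), ontable(d)} \ {holding(b)} = {ontable(d)}
  ∪ pre   = {ontable(d)} ∪ {clear(b), handempty, ontable(b)}
          = {clear(b), handempty, ontable(b), ontable(d)}

== RESULT ==
["clear(b)", "handempty", "ontable(b)", "ontable(d)"]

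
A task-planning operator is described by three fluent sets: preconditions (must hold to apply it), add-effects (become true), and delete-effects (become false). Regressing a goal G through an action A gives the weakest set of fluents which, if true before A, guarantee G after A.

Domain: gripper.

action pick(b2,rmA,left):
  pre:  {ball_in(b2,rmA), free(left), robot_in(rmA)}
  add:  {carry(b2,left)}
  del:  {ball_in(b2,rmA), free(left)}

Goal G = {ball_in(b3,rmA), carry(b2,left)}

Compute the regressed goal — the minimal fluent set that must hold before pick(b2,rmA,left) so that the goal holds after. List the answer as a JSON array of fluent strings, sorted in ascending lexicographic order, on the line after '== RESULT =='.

Regress:
  G ∩ del = {}  (empty — regression defined)
  G \ add = {ball_in(b3,rmA), carry(b2,left)} \ {carry(b2,left)} = {ball_in(b3,rmA)}
  ∪ pre   = {ball_in(b3,rmA)} ∪ {ball_in(b2,rmA), free(left), robot_in(rmA)}
          = {ball_in(b2,rmA), ball_in(b3,rmA), free(left), robot_in(rmA)}

== RESULT ==
["ball_in(b2,rmA)", "ball_in(b3,rmA)", "free(left)", "robot_in(rmA)"]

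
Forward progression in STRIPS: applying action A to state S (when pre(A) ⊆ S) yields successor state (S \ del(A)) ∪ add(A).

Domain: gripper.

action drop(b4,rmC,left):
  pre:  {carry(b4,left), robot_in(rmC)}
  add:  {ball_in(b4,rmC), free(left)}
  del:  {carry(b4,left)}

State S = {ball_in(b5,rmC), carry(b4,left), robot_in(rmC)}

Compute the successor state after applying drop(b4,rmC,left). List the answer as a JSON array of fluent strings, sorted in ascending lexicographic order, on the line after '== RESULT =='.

Progress:
  pre ⊆ S: {carry(b4,left), robot_in(rmC)} ⊆ S  — applicable
  S \ del = {ball_in(b5,rmC), robot_in(rmC)}
  ∪ add   = {ball_in(b4,rmC), ball_in(b5,rmC), free(left), robot_in(rmC)}

== RESULT ==
["ball_in(b4,rmC)", "ball_in(b5,rmC)", "free(left)", "robot_in(rmC)"]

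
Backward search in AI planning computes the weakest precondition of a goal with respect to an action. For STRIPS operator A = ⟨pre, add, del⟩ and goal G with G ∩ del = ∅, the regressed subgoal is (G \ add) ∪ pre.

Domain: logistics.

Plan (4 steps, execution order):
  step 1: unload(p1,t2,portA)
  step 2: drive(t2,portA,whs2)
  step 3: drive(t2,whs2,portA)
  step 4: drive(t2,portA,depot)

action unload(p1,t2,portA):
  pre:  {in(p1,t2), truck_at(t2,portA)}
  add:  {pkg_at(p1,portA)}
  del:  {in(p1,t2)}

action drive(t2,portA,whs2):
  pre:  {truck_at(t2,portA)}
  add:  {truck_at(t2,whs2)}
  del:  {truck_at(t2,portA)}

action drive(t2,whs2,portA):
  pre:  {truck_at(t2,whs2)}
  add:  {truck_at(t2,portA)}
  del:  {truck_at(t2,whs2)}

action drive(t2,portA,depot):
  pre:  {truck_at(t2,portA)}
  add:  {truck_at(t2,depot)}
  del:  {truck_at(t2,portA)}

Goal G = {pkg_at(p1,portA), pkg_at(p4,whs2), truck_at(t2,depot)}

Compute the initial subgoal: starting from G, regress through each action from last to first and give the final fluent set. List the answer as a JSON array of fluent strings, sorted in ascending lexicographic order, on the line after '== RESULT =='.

Work backward from the goal:
  through step 4 (drive(t2,portA,depot)): drop {truck_at(t2,depot)}, keep {pkg_at(p1,portA), pkg_at(p4,whs2)}, require {truck_at(t2,portA)}
    → {pkg_at(p1,portA), pkg_at(p4,whs2), truck_at(t2,portA)}
  through step 3 (drive(t2,whs2,portA)): drop {truck_at(t2,portA)}, keep {pkg_at(p1,portA), pkg_at(p4,whs2)}, require {truck_at(t2,whs2)}
    → {pkg_at(p1,portA), pkg_at(p4,whs2), truck_at(t2,whs2)}
  through step 2 (drive(t2,portA,whs2)): drop {truck_at(t2,whs2)}, keep {pkg_at(p1,portA), pkg_at(p4,whs2)}, require {truck_at(t2,portA)}
    → {pkg_at(p1,portA), pkg_at(p4,whs2), truck_at(t2,portA)}
  through step 1 (unload(p1,t2,portA)): drop {pkg_at(p1,portA)}, keep {pkg_at(p4,whs2), truck_at(t2,portA)}, require {in(p1,t2), truck_at(t2,portA)}
    → {in(p1,t2), pkg_at(p4,whs2), truck_at(t2,portA)}

== RESULT ==
["in(p1,t2)", "pkg_at(p4,whs2)", "truck_at(t2,portA)"]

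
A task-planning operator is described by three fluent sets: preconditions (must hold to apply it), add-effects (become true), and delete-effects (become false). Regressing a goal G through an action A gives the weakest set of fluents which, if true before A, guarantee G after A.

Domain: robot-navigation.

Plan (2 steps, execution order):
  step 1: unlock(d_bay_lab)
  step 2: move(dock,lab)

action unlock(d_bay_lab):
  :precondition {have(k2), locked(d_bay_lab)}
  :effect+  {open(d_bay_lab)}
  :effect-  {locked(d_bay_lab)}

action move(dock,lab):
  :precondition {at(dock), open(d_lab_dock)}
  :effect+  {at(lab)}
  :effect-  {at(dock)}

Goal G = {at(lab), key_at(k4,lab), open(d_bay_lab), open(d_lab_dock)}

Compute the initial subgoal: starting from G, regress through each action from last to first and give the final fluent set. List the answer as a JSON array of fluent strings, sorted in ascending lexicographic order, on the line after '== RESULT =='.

Regress step by step:
  through step 2 (move(dock,lab)): drop {at(lab)}, keep {key_at(k4,lab), open(d_bay_lab), open(d_lab_dock)}, require {at(dock), open(d_lab_dock)}
    → {at(dock), key_at(k4,lab), open(d_bay_lab), open(d_lab_dock)}
  through step 1 (unlock(d_bay_lab)): drop {open(d_bay_lab)}, keep {at(dock), key_at(k4,lab), open(d_lab_dock)}, require {have(k2), locked(d_bay_lab)}
    → {at(dock), have(k2), key_at(k4,lab), locked(d_bay_lab), open(d_lab_dock)}

== RESULT ==
["at(dock)", "have(k2)", "key_at(k4,lab)", "locked(d_bay_lab)", "open(d_lab_dock)"]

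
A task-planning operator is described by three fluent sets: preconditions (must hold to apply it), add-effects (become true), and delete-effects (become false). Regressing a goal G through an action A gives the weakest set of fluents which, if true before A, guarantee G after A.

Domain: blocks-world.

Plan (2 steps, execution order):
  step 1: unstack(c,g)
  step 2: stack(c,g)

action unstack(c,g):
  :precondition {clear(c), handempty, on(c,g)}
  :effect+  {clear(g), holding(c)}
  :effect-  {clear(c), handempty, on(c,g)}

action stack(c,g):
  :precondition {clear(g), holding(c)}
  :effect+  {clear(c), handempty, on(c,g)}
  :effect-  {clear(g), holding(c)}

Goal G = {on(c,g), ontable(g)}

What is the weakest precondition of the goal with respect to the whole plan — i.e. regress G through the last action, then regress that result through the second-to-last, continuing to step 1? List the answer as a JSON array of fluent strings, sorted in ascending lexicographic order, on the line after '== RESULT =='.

Work backward from the goal:
  through step 2 (stack(c,g)): drop {on(c,g)}, keep {ontable(g)}, require {clear(g), holding(c)}
    → {clear(g), holding(c), ontable(g)}
  through step 1 (unstack(c,g)): drop {clear(g), holding(c)}, keep {ontable(g)}, require {clear(c), handempty, on(c,g)}
    → {clear(c), handempty, on(c,g), ontable(g)}

== RESULT ==
["clear(c)", "handempty", "on(c,g)", "ontable(g)"]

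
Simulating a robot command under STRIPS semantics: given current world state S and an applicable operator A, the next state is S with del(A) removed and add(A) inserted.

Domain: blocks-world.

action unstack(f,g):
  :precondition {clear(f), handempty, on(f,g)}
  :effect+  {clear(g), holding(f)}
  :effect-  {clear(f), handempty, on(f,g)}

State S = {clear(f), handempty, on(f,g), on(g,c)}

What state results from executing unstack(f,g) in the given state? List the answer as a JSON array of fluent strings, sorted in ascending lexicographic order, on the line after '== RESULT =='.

Compute (S \ del) ∪ add:
  pre ⊆ S: {clear(f), handempty, on(f,g)} ⊆ S  — applicable
  S \ del = {on(g,c)}
  ∪ add   = {clear(g), holding(f), on(g,c)}

== RESULT ==
["clear(g)", "holding(f)", "on(g,c)"]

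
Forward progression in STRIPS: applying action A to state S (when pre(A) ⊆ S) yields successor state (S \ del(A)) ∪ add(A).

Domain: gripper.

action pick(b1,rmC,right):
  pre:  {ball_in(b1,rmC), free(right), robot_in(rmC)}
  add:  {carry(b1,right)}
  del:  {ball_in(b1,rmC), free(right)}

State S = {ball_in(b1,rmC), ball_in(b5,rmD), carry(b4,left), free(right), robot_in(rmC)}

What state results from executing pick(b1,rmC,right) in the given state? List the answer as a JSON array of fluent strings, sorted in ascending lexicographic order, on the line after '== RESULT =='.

Compute (S \ del) ∪ add:
  pre ⊆ S: {ball_in(b1,rmC), free(right), robot_in(rmC)} ⊆ S  — applicable
  S \ del = {ball_in(b5,rmD), carry(b4,left), robot_in(rmC)}
  ∪ add   = {ball_in(b5,rmD), carry(b1,right), carry(b4,left), robot_in(rmC)}

== RESULT ==
["ball_in(b5,rmD)", "carry(b1,right)", "carry(b4,left)", "robot_in(rmC)"]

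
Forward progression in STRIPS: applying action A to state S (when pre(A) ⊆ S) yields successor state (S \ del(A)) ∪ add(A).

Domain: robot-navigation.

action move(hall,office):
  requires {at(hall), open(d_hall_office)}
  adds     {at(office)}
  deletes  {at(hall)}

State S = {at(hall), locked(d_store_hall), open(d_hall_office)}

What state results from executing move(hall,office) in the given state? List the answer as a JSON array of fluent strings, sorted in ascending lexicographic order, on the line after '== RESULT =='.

Compute (S \ del) ∪ add:
  pre ⊆ S: {at(hall), open(d_hall_office)} ⊆ S  — applicable
  S \ del = {locked(d_store_hall), open(d_hall_office)}
  ∪ add   = {at(office), locked(d_store_hall), open(d_hall_office)}

== RESULT ==
["at(office)", "locked(d_store_hall)", "open(d_hall_office)"]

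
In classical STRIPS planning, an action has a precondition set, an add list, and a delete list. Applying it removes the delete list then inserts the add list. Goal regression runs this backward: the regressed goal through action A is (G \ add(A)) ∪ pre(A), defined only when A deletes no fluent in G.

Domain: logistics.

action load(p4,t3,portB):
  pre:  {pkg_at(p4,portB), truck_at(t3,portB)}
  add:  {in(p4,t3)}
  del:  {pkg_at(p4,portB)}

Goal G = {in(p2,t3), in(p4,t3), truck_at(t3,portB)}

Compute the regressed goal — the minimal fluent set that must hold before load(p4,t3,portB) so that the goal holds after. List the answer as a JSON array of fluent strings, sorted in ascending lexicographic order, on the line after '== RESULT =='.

Compute (G \ add) ∪ pre:
  G ∩ del = {}  (empty — regression defined)
  G \ add = {in(p2,t3), in(p4,t3), truck_at(t3,portB)} \ {in(p4,t3)} = {in(p2,t3), truck_at(t3,portB)}
  ∪ pre   = {in(p2,t3), truck_at(t3,portB)} ∪ {pkg_at(p4,portB), truck_at(t3,portB)}
          = {in(p2,t3), pkg_at(p4,portB), truck_at(t3,portB)}

== RESULT ==
["in(p2,t3)", "pkg_at(p4,portB)", "truck_at(t3,portB)"]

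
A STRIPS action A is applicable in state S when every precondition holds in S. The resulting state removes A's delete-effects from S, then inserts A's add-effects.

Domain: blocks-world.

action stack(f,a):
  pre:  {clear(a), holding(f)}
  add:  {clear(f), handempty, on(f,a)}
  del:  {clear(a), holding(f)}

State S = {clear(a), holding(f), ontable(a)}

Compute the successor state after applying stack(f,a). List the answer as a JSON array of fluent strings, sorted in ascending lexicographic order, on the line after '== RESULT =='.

Compute (S \ del) ∪ add:
  pre ⊆ S: {clear(a), holding(f)} ⊆ S  — applicable
  S \ del = {ontable(a)}
  ∪ add   = {clear(f), handempty, on(f,a), ontable(a)}

== RESULT ==
["clear(f)", "handempty", "on(f,a)", "ontable(a)"]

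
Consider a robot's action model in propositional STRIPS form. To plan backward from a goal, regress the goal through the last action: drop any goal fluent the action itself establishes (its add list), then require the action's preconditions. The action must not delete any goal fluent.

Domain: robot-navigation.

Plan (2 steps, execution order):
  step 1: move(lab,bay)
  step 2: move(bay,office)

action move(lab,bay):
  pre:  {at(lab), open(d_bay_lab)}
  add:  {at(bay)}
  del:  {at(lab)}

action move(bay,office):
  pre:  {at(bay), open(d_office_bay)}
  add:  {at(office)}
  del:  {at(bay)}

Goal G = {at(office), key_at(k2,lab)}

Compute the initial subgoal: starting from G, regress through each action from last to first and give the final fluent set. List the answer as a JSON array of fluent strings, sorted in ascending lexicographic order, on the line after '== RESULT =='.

Regress step by step:
  through step 2 (move(bay,office)): drop {at(office)}, keep {key_at(k2,lab)}, require {at(bay), open(d_office_bay)}
    → {at(bay), key_at(k2,lab), open(d_office_bay)}
  through step 1 (move(lab,bay)): drop {at(bay)}, keep {key_at(k2,lab), open(d_office_bay)}, require {at(lab), open(d_bay_lab)}
    → {at(lab), key_at(k2,lab), open(d_bay_lab), open(d_office_bay)}

== RESULT ==
["at(lab)", "key_at(k2,lab)", "open(d_bay_lab)", "open(d_office_bay)"]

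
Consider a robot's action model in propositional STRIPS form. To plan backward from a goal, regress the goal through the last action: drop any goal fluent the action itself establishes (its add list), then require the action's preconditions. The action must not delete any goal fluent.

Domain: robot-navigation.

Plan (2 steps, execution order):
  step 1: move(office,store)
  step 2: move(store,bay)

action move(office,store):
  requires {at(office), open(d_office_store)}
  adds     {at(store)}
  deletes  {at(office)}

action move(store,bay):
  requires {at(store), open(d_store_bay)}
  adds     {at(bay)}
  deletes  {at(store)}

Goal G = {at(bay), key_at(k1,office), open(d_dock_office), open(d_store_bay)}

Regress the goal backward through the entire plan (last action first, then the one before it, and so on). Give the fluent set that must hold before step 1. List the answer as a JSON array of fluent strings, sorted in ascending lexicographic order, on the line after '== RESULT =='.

Work backward from the goal:
  through step 2 (move(store,bay)): drop {at(bay)}, keep {key_at(k1,office), open(d_dock_office), open(d_store_bay)}, require {at(store), open(d_store_bay)}
    → {at(store), key_at(k1,office), open(d_dock_office), open(d_store_bay)}
  through step 1 (move(office,store)): drop {at(store)}, keep {key_at(k1,office), open(d_dock_office), open(d_store_bay)}, require {at(office), open(d_office_store)}
    → {at(office), key_at(k1,office), open(d_dock_office), open(d_office_store), open(d_store_bay)}

== RESULT ==
["at(office)", "key_at(k1,office)", "open(d_dock_office)", "open(d_office_store)", "open(d_store_bay)"]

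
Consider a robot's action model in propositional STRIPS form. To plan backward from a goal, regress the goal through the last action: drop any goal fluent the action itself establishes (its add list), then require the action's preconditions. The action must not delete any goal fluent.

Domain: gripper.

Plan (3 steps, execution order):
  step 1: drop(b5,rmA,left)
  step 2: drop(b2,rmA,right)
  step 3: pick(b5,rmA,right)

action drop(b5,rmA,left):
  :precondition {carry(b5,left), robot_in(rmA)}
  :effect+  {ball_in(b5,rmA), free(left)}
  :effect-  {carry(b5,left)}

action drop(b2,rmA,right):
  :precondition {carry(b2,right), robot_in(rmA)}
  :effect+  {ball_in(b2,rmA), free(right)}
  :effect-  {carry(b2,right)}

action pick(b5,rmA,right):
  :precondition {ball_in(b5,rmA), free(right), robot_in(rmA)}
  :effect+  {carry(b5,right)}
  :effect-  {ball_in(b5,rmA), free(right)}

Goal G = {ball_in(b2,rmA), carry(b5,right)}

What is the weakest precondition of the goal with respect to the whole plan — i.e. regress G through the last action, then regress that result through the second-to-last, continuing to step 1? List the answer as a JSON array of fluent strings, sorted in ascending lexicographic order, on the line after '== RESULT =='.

Regress step by step:
  through step 3 (pick(b5,rmA,right)): drop {carry(b5,right)}, keep {ball_in(b2,rmA)}, require {ball_in(b5,rmA), free(right), robot_in(rmA)}
    → {ball_in(b2,rmA), ball_in(b5,rmA), free(right), robot_in(rmA)}
  through step 2 (drop(b2,rmA,right)): drop {ball_in(b2,rmA), free(right)}, keep {ball_in(b5,rmA), robot_in(rmA)}, require {carry(b2,right), robot_in(rmA)}
    → {ball_in(b5,rmA), carry(b2,right), robot_in(rmA)}
  through step 1 (drop(b5,rmA,left)): drop {ball_in(b5,rmA)}, keep {carry(b2,right), robot_in(rmA)}, require {carry(b5,left), robot_in(rmA)}
    → {carry(b2,right), carry(b5,left), robot_in(rmA)}

== RESULT ==
["carry(b2,right)", "carry(b5,left)", "robot_in(rmA)"]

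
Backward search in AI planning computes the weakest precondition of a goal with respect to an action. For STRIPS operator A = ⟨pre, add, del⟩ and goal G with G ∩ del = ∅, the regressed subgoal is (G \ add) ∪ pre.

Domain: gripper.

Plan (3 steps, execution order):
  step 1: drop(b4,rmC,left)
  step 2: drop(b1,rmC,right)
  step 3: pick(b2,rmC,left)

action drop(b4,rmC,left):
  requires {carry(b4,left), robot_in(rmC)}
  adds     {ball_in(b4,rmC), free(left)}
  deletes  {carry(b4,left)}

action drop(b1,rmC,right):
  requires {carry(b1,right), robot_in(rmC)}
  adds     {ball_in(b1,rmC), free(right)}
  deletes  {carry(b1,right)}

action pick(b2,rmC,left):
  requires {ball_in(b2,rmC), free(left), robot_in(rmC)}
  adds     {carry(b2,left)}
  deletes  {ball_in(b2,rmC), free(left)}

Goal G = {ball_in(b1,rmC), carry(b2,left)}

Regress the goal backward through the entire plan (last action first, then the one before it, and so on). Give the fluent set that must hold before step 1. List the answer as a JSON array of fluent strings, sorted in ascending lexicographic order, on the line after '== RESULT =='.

Regress step by step:
  through step 3 (pick(b2,rmC,left)): drop {carry(b2,left)}, keep {ball_in(b1,rmC)}, require {ball_in(b2,rmC), free(left), robot_in(rmC)}
    → {ball_in(b1,rmC), ball_in(b2,rmC), free(left), robot_in(rmC)}
  through step 2 (drop(b1,rmC,right)): drop {ball_in(b1,rmC)}, keep {ball_in(b2,rmC), free(left), robot_in(rmC)}, require {carry(b1,right), robot_in(rmC)}
    → {ball_in(b2,rmC), carry(b1,right), free(left), robot_in(rmC)}
  through step 1 (drop(b4,rmC,left)): drop {free(left)}, keep {ball_in(b2,rmC), carry(b1,right), robot_in(rmC)}, require {carry(b4,left), robot_in(rmC)}
    → {ball_in(b2,rmC), carry(b1,right), carry(b4,left), robot_in(rmC)}

== RESULT ==
["ball_in(b2,rmC)", "carry(b1,right)", "carry(b4,left)", "robot_in(rmC)"]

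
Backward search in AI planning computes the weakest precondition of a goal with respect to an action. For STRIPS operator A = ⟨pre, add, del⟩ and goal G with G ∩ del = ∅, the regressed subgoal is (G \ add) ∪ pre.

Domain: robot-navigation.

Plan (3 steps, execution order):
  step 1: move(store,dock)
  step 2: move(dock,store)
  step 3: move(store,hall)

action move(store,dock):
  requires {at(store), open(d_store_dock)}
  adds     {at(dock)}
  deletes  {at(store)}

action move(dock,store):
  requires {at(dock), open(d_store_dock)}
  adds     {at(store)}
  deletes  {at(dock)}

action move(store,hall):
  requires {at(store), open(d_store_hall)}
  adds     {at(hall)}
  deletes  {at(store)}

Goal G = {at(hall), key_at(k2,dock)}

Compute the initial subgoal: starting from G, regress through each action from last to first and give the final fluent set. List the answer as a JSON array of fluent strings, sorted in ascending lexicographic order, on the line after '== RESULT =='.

Work backward from the goal:
  through step 3 (move(store,hall)): drop {at(hall)}, keep {key_at(k2,dock)}, require {at(store), open(d_store_hall)}
    → {at(store), key_at(k2,dock), open(d_store_hall)}
  through step 2 (move(dock,store)): drop {at(store)}, keep {key_at(k2,dock), open(d_store_hall)}, require {at(dock), open(d_store_dock)}
    → {at(dock), key_at(k2,dock), open(d_store_dock), open(d_store_hall)}
  through step 1 (move(store,dock)): drop {at(dock)}, keep {key_at(k2,dock), open(d_store_dock), open(d_store_hall)}, require {at(store), open(d_store_dock)}
    → {at(store), key_at(k2,dock), open(d_store_dock), open(d_store_hall)}

== RESULT ==
["at(store)", "key_at(k2,dock)", "open(d_store_dock)", "open(d_store_hall)"]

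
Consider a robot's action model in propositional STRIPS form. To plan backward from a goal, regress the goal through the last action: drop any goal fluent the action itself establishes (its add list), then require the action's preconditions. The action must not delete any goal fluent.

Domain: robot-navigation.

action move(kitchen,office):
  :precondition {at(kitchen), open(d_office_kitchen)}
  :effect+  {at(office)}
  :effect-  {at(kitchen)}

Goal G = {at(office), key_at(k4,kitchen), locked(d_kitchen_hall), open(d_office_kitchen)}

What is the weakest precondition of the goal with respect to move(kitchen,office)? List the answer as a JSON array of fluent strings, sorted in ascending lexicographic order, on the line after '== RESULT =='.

Regress:
  G ∩ del = {}  (empty — regression defined)
  G \ add = {at(office), key_at(k4,kitchen), locked(d_kitchen_hall), open(d_office_kitchen)} \ {at(office)} = {key_at(k4,kitchen), locked(d_kitchen_hall), open(d_office_kitchen)}
  ∪ pre   = {key_at(k4,kitchen), locked(d_kitchen_hall), open(d_office_kitchen)} ∪ {at(kitchen), open(d_office_kitchen)}
          = {at(kitchen), key_at(k4,kitchen), locked(d_kitchen_hall), open(d_office_kitchen)}

== RESULT ==
["at(kitchen)", "key_at(k4,kitchen)", "locked(d_kitchen_hall)", "open(d_office_kitchen)"]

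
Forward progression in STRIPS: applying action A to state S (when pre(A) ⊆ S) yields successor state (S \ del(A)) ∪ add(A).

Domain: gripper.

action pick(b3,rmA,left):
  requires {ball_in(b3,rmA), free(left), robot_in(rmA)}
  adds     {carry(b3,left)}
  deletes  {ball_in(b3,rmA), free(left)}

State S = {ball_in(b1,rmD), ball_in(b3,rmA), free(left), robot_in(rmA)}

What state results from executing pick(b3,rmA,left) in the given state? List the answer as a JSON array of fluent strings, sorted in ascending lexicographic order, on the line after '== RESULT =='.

Progress:
  pre ⊆ S: {ball_in(b3,rmA), free(left), robot_in(rmA)} ⊆ S  — applicable
  S \ del = {ball_in(b1,rmD), robot_in(rmA)}
  ∪ add   = {ball_in(b1,rmD), carry(b3,left), robot_in(rmA)}

== RESULT ==
["ball_in(b1,rmD)", "carry(b3,left)", "robot_in(rmA)"]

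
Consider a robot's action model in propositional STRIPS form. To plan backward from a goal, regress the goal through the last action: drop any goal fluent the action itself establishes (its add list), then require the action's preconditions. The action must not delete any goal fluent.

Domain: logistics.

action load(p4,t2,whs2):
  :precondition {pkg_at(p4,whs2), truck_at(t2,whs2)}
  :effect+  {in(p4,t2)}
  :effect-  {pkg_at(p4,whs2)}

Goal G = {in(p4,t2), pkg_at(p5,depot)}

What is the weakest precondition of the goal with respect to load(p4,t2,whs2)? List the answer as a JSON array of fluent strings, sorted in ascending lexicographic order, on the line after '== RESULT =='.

Regress:
  G ∩ del = {}  (empty — regression defined)
  G \ add = {in(p4,t2), pkg_at(p5,depot)} \ {in(p4,t2)} = {pkg_at(p5,depot)}
  ∪ pre   = {pkg_at(p5,depot)} ∪ {pkg_at(p4,whs2), truck_at(t2,whs2)}
          = {pkg_at(p4,whs2), pkg_at(p5,depot), truck_at(t2,whs2)}

== RESULT ==
["pkg_at(p4,whs2)", "pkg_at(p5,depot)", "truck_at(t2,whs2)"]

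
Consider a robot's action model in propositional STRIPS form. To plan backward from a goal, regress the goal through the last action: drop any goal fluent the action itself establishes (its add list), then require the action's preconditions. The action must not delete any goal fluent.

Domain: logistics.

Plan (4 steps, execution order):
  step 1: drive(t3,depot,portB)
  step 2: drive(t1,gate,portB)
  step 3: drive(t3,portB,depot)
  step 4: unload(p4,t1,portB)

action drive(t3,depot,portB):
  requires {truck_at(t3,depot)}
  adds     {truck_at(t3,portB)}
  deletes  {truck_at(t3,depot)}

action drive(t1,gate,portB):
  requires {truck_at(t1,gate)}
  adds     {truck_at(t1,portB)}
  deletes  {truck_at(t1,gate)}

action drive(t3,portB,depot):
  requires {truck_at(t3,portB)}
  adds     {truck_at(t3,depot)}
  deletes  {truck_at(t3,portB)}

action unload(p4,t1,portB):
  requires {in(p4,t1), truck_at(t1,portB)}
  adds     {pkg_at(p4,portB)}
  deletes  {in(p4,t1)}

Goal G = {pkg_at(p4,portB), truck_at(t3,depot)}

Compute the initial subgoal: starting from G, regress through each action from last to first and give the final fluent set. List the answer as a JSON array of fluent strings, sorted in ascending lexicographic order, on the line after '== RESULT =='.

Regress step by step:
  through step 4 (unload(p4,t1,portB)): drop {pkg_at(p4,portB)}, keep {truck_at(t3,depot)}, require {in(p4,t1), truck_at(t1,portB)}
    → {in(p4,t1), truck_at(t1,portB), truck_at(t3,depot)}
  through step 3 (drive(t3,portB,depot)): drop {truck_at(t3,depot)}, keep {in(p4,t1), truck_at(t1,portB)}, require {truck_at(t3,portB)}
    → {in(p4,t1), truck_at(t1,portB), truck_at(t3,portB)}
  through step 2 (drive(t1,gate,portB)): drop {truck_at(t1,portB)}, keep {in(p4,t1), truck_at(t3,portB)}, require {truck_at(t1,gate)}
    → {in(p4,t1), truck_at(t1,gate), truck_at(t3,portB)}
  through step 1 (drive(t3,depot,portB)): drop {truck_at(t3,portB)}, keep {in(p4,t1), truck_at(t1,gate)}, require {truck_at(t3,depot)}
    → {in(p4,t1), truck_at(t1,gate), truck_at(t3,depot)}

== RESULT ==
["in(p4,t1)", "truck_at(t1,gate)", "truck_at(t3,depot)"]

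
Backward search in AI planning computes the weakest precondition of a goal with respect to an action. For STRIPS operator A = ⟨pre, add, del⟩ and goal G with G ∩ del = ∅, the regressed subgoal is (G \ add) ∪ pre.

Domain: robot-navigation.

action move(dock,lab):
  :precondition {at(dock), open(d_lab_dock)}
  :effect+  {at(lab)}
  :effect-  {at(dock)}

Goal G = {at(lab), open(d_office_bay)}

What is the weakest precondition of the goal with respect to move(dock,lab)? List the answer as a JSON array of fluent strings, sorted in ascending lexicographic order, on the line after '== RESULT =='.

Compute (G \ add) ∪ pre:
  G ∩ del = {}  (empty — regression defined)
  G \ add = {at(lab), open(d_office_bay)} \ {at(lab)} = {open(d_office_bay)}
  ∪ pre   = {open(d_office_bay)} ∪ {at(dock), open(d_lab_dock)}
          = {at(dock), open(d_lab_dock), open(d_office_bay)}

== RESULT ==
["at(dock)", "open(d_lab_dock)", "open(d_office_bay)"]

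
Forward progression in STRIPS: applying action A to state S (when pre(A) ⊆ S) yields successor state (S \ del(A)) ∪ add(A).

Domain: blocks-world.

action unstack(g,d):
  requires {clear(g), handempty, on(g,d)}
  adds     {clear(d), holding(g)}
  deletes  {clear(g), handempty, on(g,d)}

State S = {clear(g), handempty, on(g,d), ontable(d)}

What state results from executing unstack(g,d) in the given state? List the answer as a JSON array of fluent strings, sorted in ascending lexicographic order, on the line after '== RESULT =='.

Progress:
  pre ⊆ S: {clear(g), handempty, on(g,d)} ⊆ S  — applicable
  S \ del = {ontable(d)}
  ∪ add   = {clear(d), holding(g), ontable(d)}

== RESULT ==
["clear(d)", "holding(g)", "ontable(d)"]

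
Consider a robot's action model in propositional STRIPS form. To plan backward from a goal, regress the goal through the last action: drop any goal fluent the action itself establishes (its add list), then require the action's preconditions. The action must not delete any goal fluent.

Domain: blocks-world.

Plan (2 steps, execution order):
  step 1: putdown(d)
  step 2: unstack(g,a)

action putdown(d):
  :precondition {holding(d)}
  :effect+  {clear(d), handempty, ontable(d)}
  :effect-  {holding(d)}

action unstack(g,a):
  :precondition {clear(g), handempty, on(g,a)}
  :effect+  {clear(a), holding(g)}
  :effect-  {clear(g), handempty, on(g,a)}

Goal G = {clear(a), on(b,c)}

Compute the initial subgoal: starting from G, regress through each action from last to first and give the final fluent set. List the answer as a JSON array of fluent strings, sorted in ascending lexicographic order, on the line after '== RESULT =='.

Regress step by step:
  through step 2 (unstack(g,a)): drop {clear(a)}, keep {on(b,c)}, require {clear(g), handempty, on(g,a)}
    → {clear(g), handempty, on(b,c), on(g,a)}
  through step 1 (putdown(d)): drop {handempty}, keep {clear(g), on(b,c), on(g,a)}, require {holding(d)}
    → {clear(g), holding(d), on(b,c), on(g,a)}

== RESULT ==
["clear(g)", "holding(d)", "on(b,c)", "on(g,a)"]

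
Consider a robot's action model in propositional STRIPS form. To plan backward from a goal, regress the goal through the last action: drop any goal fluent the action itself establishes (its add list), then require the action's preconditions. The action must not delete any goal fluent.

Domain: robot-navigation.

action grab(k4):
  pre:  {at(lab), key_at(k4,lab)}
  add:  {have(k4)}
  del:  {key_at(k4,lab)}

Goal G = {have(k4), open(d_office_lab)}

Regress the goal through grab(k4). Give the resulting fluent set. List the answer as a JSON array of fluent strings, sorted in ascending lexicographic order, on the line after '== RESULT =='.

Compute (G \ add) ∪ pre:
  G ∩ del = {}  (empty — regression defined)
  G \ add = {have(k4), open(d_office_lab)} \ {have(k4)} = {open(d_office_lab)}
  ∪ pre   = {open(d_office_lab)} ∪ {at(lab), key_at(k4,lab)}
          = {at(lab), key_at(k4,lab), open(d_office_lab)}

== RESULT ==
["at(lab)", "key_at(k4,lab)", "open(d_office_lab)"]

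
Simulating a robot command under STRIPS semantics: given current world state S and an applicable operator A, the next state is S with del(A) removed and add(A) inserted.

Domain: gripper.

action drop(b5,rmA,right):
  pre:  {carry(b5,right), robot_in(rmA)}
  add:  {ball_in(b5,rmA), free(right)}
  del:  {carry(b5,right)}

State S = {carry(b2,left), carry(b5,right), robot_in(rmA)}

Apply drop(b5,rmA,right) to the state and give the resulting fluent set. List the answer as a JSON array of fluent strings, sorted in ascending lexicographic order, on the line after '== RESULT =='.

Progress:
  pre ⊆ S: {carry(b5,right), robot_in(rmA)} ⊆ S  — applicable
  S \ del = {carry(b2,left), robot_in(rmA)}
  ∪ add   = {ball_in(b5,rmA), carry(b2,left), free(right), robot_in(rmA)}

== RESULT ==
["ball_in(b5,rmA)", "carry(b2,left)", "free(right)", "robot_in(rmA)"]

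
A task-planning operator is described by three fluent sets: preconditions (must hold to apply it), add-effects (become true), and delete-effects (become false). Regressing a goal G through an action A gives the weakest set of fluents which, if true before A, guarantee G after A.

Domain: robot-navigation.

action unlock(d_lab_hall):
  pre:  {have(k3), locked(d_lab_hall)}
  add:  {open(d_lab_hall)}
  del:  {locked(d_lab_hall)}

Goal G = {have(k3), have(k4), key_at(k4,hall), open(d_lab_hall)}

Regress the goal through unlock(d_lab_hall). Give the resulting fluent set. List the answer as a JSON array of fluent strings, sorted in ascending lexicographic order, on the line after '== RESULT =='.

Regress:
  G ∩ del = {}  (empty — regression defined)
  G \ add = {have(k3), have(k4), key_at(k4,hall), open(d_lab_hall)} \ {open(d_lab_hall)} = {have(k3), have(k4), key_at(k4,hall)}
  ∪ pre   = {have(k3), have(k4), key_at(k4,hall)} ∪ {have(k3), locked(d_lab_hall)}
          = {have(k3), have(k4), key_at(k4,hall), locked(d_lab_hall)}

== RESULT ==
["have(k3)", "have(k4)", "key_at(k4,hall)", "locked(d_lab_hall)"]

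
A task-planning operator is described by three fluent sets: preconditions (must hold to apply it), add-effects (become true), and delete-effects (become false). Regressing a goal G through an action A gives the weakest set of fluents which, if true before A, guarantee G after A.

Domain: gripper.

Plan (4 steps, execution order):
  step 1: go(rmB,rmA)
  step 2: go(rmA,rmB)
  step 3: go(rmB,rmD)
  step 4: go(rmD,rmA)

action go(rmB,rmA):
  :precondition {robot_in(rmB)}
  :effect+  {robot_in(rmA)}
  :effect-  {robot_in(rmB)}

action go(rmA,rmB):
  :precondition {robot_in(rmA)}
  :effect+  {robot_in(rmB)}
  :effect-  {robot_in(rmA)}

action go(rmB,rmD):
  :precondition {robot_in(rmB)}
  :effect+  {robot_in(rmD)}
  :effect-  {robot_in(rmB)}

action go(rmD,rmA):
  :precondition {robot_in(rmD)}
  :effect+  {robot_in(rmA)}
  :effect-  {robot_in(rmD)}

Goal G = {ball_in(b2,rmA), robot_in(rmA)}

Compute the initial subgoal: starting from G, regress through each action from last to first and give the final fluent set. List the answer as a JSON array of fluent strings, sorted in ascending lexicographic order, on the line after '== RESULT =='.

Work backward from the goal:
  through step 4 (go(rmD,rmA)): drop {robot_in(rmA)}, keep {ball_in(b2,rmA)}, require {robot_in(rmD)}
    → {ball_in(b2,rmA), robot_in(rmD)}
  through step 3 (go(rmB,rmD)): drop {robot_in(rmD)}, keep {ball_in(b2,rmA)}, require {robot_in(rmB)}
    → {ball_in(b2,rmA), robot_in(rmB)}
  through step 2 (go(rmA,rmB)): drop {robot_in(rmB)}, keep {ball_in(b2,rmA)}, require {robot_in(rmA)}
    → {ball_in(b2,rmA), robot_in(rmA)}
  through step 1 (go(rmB,rmA)): drop {robot_in(rmA)}, keep {ball_in(b2,rmA)}, require {robot_in(rmB)}
    → {ball_in(b2,rmA), robot_in(rmB)}

== RESULT ==
["ball_in(b2,rmA)", "robot_in(rmB)"]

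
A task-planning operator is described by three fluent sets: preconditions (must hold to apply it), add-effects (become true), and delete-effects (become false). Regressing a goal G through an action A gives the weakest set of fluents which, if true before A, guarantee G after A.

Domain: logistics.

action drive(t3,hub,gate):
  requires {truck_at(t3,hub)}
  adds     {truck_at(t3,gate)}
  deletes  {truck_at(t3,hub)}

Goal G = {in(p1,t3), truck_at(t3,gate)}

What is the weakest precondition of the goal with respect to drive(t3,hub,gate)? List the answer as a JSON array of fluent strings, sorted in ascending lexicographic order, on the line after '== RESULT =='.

Regress:
  G ∩ del = {}  (empty — regression defined)
  G \ add = {in(p1,t3), truck_at(t3,gate)} \ {truck_at(t3,gate)} = {in(p1,t3)}
  ∪ pre   = {in(p1,t3)} ∪ {truck_at(t3,hub)}
          = {in(p1,t3), truck_at(t3,hub)}

== RESULT ==
["in(p1,t3)", "truck_at(t3,hub)"]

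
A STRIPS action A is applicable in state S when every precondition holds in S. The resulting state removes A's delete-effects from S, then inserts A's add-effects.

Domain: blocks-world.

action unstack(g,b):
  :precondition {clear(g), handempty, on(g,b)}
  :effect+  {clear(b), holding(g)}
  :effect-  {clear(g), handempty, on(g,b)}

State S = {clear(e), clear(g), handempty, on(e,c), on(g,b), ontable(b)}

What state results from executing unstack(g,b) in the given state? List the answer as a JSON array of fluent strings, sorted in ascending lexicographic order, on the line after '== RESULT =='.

Compute (S \ del) ∪ add:
  pre ⊆ S: {clear(g), handempty, on(g,b)} ⊆ S  — applicable
  S \ del = {clear(e), on(e,c), ontable(b)}
  ∪ add   = {clear(b), clear(e), holding(g), on(e,c), ontable(b)}

== RESULT ==
["clear(b)", "clear(e)", "holding(g)", "on(e,c)", "ontable(b)"]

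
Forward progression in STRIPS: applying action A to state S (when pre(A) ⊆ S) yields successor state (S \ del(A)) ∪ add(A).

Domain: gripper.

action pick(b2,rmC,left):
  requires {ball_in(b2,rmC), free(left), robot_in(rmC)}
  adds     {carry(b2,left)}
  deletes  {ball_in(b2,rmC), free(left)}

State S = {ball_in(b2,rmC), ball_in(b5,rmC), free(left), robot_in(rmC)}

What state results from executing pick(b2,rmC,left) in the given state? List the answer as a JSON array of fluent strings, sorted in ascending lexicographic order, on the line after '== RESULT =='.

Progress:
  pre ⊆ S: {ball_in(b2,rmC), free(left), robot_in(rmC)} ⊆ S  — applicable
  S \ del = {ball_in(b5,rmC), robot_in(rmC)}
  ∪ add   = {ball_in(b5,rmC), carry(b2,left), robot_in(rmC)}

== RESULT ==
["ball_in(b5,rmC)", "carry(b2,left)", "robot_in(rmC)"]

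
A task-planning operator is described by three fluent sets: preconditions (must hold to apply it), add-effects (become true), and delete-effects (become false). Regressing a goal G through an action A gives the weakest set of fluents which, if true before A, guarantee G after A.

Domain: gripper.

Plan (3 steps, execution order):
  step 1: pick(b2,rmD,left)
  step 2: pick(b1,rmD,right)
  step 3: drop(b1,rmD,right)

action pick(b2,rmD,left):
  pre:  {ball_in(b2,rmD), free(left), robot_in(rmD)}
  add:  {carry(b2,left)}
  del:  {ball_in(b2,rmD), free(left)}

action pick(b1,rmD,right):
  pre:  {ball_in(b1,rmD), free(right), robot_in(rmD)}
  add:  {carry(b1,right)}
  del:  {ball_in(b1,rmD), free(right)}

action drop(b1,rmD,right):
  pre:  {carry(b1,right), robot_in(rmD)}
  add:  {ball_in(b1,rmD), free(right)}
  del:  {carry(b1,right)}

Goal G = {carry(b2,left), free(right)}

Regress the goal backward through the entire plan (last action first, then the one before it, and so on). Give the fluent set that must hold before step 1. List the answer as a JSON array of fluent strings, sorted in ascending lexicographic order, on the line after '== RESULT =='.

Regress step by step:
  through step 3 (drop(b1,rmD,right)): drop {free(right)}, keep {carry(b2,left)}, require {carry(b1,right), robot_in(rmD)}
    → {carry(b1,right), carry(b2,left), robot_in(rmD)}
  through step 2 (pick(b1,rmD,right)): drop {carry(b1,right)}, keep {carry(b2,left), robot_in(rmD)}, require {ball_in(b1,rmD), free(right), robot_in(rmD)}
    → {ball_in(b1,rmD), carry(b2,left), free(right), robot_in(rmD)}
  through step 1 (pick(b2,rmD,left)): drop {carry(b2,left)}, keep {ball_in(b1,rmD), free(right), robot_in(rmD)}, require {ball_in(b2,rmD), free(left), robot_in(rmD)}
    → {ball_in(b1,rmD), ball_in(b2,rmD), free(left), free(right), robot_in(rmD)}

== RESULT ==
["ball_in(b1,rmD)", "ball_in(b2,rmD)", "free(left)", "free(right)", "robot_in(rmD)"]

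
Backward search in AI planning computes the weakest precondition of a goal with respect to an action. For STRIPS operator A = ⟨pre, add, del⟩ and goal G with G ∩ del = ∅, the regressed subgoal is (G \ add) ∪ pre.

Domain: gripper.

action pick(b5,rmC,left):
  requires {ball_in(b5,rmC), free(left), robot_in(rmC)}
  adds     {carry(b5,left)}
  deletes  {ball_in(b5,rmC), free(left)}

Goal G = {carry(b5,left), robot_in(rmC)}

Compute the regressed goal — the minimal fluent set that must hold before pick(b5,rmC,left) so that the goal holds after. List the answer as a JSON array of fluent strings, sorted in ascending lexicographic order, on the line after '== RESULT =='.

Compute (G \ add) ∪ pre:
  G ∩ del = {}  (empty — regression defined)
  G \ add = {carry(b5,left), robot_in(rmC)} \ {carry(b5,left)} = {robot_in(rmC)}
  ∪ pre   = {robot_in(rmC)} ∪ {ball_in(b5,rmC), free(left), robot_in(rmC)}
          = {ball_in(b5,rmC), free(left), robot_in(rmC)}

== RESULT ==
["ball_in(b5,rmC)", "free(left)", "robot_in(rmC)"]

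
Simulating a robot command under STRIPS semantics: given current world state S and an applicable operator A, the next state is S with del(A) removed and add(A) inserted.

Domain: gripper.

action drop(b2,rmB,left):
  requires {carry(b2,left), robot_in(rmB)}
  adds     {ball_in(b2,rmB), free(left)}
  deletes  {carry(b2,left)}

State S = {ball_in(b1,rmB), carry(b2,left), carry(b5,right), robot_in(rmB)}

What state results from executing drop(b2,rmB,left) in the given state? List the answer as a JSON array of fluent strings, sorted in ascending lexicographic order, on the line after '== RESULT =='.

Compute (S \ del) ∪ add:
  pre ⊆ S: {carry(b2,left), robot_in(rmB)} ⊆ S  — applicable
  S \ del = {ball_in(b1,rmB), carry(b5,right), robot_in(rmB)}
  ∪ add   = {ball_in(b1,rmB), ball_in(b2,rmB), carry(b5,right), free(left), robot_in(rmB)}

== RESULT ==
["ball_in(b1,rmB)", "ball_in(b2,rmB)", "carry(b5,right)", "free(left)", "robot_in(rmB)"]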